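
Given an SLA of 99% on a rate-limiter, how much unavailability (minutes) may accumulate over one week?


Formula: allowed downtime = period * (100 - SLA) / 100
Period (week) = 10080 minutes
Unavailability fraction = (100 - 99.0) / 100
Allowed downtime = 10080 * (100 - 99.0) / 100
Allowed downtime = 100.8 minutes

100.8 minutes


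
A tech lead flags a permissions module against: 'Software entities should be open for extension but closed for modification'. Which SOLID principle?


This describes the Open/Closed Principle (OCP)

Open/Closed Principle (OCP)


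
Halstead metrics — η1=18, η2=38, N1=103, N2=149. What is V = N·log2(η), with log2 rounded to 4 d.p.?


Formula: V = N * log2(η), where N = N1 + N2 and η = η1 + η2
η = 18 + 38 = 56
N = 103 + 149 = 252
log2(56) ≈ 5.8074
V = 252 * 5.8074 = 1463.46

1463.46


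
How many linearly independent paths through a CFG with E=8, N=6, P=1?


Formula: V(G) = E - N + 2P
V(G) = 8 - 6 + 2*1
V(G) = 2 + 2
V(G) = 4

4


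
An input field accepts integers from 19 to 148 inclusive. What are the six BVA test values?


Range: [19, 148]
Boundaries: just below min, min, min+1, max-1, max, just above max
Values: [18, 19, 20, 147, 148, 149]

[18, 19, 20, 147, 148, 149]


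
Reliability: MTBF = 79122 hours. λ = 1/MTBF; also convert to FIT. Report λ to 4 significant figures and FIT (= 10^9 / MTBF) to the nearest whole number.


Formula: λ = 1 / MTBF; FIT = λ × 1e9 = 1e9 / MTBF
λ = 1 / 79122 ≈ 1.264e-05 failures/hour
FIT = 1e9 / 79122 ≈ 12639 failures per 1e9 hours (nearest whole number)

λ = 1.264e-05 /h, FIT = 12639


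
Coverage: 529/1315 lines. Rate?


Coverage = covered / total * 100
Coverage = 529 / 1315 * 100
Coverage = 40.23%

40.23%


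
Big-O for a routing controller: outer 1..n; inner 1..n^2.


Reasoning: n times n^2
Complexity: O(n^3)

O(n^3)


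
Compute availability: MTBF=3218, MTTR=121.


Availability = MTBF / (MTBF + MTTR)
Availability = 3218 / (3218 + 121)
Availability = 3218 / 3339
Availability = 96.3762%

96.3762%


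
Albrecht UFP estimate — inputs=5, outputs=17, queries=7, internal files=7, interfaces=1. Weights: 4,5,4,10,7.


UFP = EI*4 + EO*5 + EQ*4 + ILF*10 + EIF*7
UFP = 5*4 + 17*5 + 7*4 + 7*10 + 1*7
UFP = 20 + 85 + 28 + 70 + 7
UFP = 210

210


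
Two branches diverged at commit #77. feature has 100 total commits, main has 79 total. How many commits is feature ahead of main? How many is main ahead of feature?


Common ancestor: commit #77
feature commits after divergence: 100 - 77 = 23
main commits after divergence: 79 - 77 = 2
feature is 23 commits ahead of main
main is 2 commits ahead of feature

feature ahead: 23, main ahead: 2


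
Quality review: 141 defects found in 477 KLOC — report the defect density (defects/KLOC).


Defect density = defects / KLOC
Defect density = 141 / 477
Defect density = 0.296 defects/KLOC

0.296 defects/KLOC


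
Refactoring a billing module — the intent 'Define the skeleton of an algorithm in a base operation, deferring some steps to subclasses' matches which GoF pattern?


This matches the Template Method pattern

Template Method


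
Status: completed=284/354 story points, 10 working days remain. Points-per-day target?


Formula: Required rate = Remaining points / Days left
Remaining = 354 - 284 = 70 points
Required rate = 70 / 10 = 7.0 points/day

7.0 points/day


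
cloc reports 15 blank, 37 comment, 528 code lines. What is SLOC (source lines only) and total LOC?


Total LOC = blank + comment + code
Total LOC = 15 + 37 + 528 = 580
SLOC (source only) = code = 528

Total LOC: 580, SLOC: 528


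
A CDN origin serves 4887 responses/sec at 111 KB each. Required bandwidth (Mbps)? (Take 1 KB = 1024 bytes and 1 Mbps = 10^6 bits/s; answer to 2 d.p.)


Formula: Mbps = payload_bytes * RPS * 8 / 1e6
Payload per request = 111 KB = 111 * 1024 = 113664 bytes
Total bytes/sec = 113664 * 4887 = 555475968
Total bits/sec = 555475968 * 8 = 4443807744
Mbps = 4443807744 / 1e6 = 4443.81

4443.81 Mbps


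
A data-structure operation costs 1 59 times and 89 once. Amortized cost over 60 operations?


Formula: Amortized cost = Total cost / Operations
Total cost = (59 * 1) + (1 * 89)
Total cost = 59 + 89 = 148
Amortized = 148 / 60 = 2.4667

2.4667


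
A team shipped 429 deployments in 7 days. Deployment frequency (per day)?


Formula: deployments per day = releases / days
= 429 / 7
= 61.286 deploys/day
(equivalently, 429.0 deploys/week)

61.286 deploys/day


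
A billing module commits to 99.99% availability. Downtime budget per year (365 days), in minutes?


Formula: allowed downtime = period * (100 - SLA) / 100
Period (year (365 days)) = 525600 minutes
Unavailability fraction = (100 - 99.99) / 100
Allowed downtime = 525600 * (100 - 99.99) / 100
Allowed downtime = 52.56 minutes

52.56 minutes


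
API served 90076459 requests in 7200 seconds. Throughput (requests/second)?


Formula: throughput = requests / seconds
throughput = 90076459 / 7200
throughput = 12510.62 requests/second

12510.62 requests/second


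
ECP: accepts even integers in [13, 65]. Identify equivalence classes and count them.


Constraint: even integers in [13, 65]
Class 1: x < 13 — out-of-range invalid
Class 2: x in [13,65] but odd — wrong type invalid
Class 3: x in [13,65] and even — valid
Class 4: x > 65 — out-of-range invalid
Total equivalence classes: 4

4 equivalence classes


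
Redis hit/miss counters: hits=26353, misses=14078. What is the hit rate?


Formula: hit rate = hits / (hits + misses) * 100
hit rate = 26353 / (26353 + 14078) * 100
hit rate = 26353 / 40431 * 100
hit rate = 65.18%

65.18%


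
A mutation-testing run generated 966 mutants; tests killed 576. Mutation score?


Mutation score = killed / total * 100
Mutation score = 576 / 966 * 100
Mutation score = 59.63%

59.63%


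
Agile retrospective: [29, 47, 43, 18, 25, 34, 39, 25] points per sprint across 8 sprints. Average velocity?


Formula: Avg velocity = Total points / Number of sprints
Points: [29, 47, 43, 18, 25, 34, 39, 25]
Sum = 29 + 47 + 43 + 18 + 25 + 34 + 39 + 25 = 260
Avg velocity = 260 / 8 = 32.5 points/sprint

32.5 points/sprint


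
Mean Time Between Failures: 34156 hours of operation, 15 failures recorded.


Formula: MTBF = Total operating time / Number of failures
MTBF = 34156 / 15
MTBF = 2277.07 hours

2277.07 hours


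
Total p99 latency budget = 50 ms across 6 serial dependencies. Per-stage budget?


Formula: per_stage = total_budget / stages
per_stage = 50 / 6
per_stage = 8.33 ms

8.33 ms


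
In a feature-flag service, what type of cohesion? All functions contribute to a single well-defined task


Reasoning: Best: single purpose
Type: Functional cohesion

Functional cohesion


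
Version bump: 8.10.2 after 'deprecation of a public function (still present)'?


Current: 8.10.2
Change category: 'deprecation of a public function (still present)' → minor bump
SemVer rule: minor bump → increment MINOR, reset PATCH to 0 (MAJOR unchanged)
New: 8.11.0

8.11.0


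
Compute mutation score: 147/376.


Mutation score = killed / total * 100
Mutation score = 147 / 376 * 100
Mutation score = 39.1%

39.1%


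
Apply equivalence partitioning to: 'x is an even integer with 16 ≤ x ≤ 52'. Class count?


Constraint: even integers in [16, 52]
Class 1: x < 16 — out-of-range invalid
Class 2: x in [16,52] but odd — wrong type invalid
Class 3: x in [16,52] and even — valid
Class 4: x > 52 — out-of-range invalid
Total equivalence classes: 4

4 equivalence classes


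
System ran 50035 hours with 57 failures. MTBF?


Formula: MTBF = Total operating time / Number of failures
MTBF = 50035 / 57
MTBF = 877.81 hours

877.81 hours


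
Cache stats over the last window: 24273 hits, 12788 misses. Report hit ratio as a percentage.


Formula: hit rate = hits / (hits + misses) * 100
hit rate = 24273 / (24273 + 12788) * 100
hit rate = 24273 / 37061 * 100
hit rate = 65.49%

65.49%


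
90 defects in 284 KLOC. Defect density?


Defect density = defects / KLOC
Defect density = 90 / 284
Defect density = 0.317 defects/KLOC

0.317 defects/KLOC


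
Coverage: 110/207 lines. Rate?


Coverage = covered / total * 100
Coverage = 110 / 207 * 100
Coverage = 53.14%

53.14%


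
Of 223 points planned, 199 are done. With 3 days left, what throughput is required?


Formula: Required rate = Remaining points / Days left
Remaining = 223 - 199 = 24 points
Required rate = 24 / 3 = 8.0 points/day

8.0 points/day


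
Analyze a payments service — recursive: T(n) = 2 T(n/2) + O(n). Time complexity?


Reasoning: master theorem case 2 (merge-sort recurrence)
Complexity: O(n log n)

O(n log n)


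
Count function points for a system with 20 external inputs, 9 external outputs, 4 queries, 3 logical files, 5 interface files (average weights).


UFP = EI*4 + EO*5 + EQ*4 + ILF*10 + EIF*7
UFP = 20*4 + 9*5 + 4*4 + 3*10 + 5*7
UFP = 80 + 45 + 16 + 30 + 35
UFP = 206

206


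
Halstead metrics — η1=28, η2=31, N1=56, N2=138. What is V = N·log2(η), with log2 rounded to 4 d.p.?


Formula: V = N * log2(η), where N = N1 + N2 and η = η1 + η2
η = 28 + 31 = 59
N = 56 + 138 = 194
log2(59) ≈ 5.8826
V = 194 * 5.8826 = 1141.22

1141.22


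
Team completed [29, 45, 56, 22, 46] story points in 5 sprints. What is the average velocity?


Formula: Avg velocity = Total points / Number of sprints
Points: [29, 45, 56, 22, 46]
Sum = 29 + 45 + 56 + 22 + 46 = 198
Avg velocity = 198 / 5 = 39.6 points/sprint

39.6 points/sprint


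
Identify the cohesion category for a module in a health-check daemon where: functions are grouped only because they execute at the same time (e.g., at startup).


Reasoning: Related by timing only
Type: Temporal cohesion

Temporal cohesion


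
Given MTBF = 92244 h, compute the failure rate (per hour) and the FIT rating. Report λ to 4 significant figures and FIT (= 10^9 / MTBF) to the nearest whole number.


Formula: λ = 1 / MTBF; FIT = λ × 1e9 = 1e9 / MTBF
λ = 1 / 92244 ≈ 1.084e-05 failures/hour
FIT = 1e9 / 92244 ≈ 10841 failures per 1e9 hours (nearest whole number)

λ = 1.084e-05 /h, FIT = 10841


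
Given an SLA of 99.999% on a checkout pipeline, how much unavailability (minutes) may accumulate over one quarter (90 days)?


Formula: allowed downtime = period * (100 - SLA) / 100
Period (quarter (90 days)) = 129600 minutes
Unavailability fraction = (100 - 99.999) / 100
Allowed downtime = 129600 * (100 - 99.999) / 100
Allowed downtime = 1.296 minutes

1.296 minutes


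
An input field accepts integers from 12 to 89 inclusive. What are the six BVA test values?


Range: [12, 89]
Boundaries: just below min, min, min+1, max-1, max, just above max
Values: [11, 12, 13, 88, 89, 90]

[11, 12, 13, 88, 89, 90]


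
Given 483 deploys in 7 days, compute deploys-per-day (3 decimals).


Formula: deployments per day = releases / days
= 483 / 7
= 69.0 deploys/day
(equivalently, 483.0 deploys/week)

69.0 deploys/day


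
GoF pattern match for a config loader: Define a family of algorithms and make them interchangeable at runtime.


This matches the Strategy pattern

Strategy


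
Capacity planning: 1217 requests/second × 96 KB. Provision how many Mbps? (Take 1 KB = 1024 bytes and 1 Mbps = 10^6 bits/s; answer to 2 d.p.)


Formula: Mbps = payload_bytes * RPS * 8 / 1e6
Payload per request = 96 KB = 96 * 1024 = 98304 bytes
Total bytes/sec = 98304 * 1217 = 119635968
Total bits/sec = 119635968 * 8 = 957087744
Mbps = 957087744 / 1e6 = 957.09

957.09 Mbps


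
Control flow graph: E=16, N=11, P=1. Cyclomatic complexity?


Formula: V(G) = E - N + 2P
V(G) = 16 - 11 + 2*1
V(G) = 5 + 2
V(G) = 7

7


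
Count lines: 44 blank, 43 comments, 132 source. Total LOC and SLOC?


Total LOC = blank + comment + code
Total LOC = 44 + 43 + 132 = 219
SLOC (source only) = code = 132

Total LOC: 219, SLOC: 132


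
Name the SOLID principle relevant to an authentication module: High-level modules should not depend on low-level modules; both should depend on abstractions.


This describes the Dependency Inversion Principle (DIP)

Dependency Inversion Principle (DIP)


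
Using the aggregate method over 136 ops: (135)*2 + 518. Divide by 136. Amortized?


Formula: Amortized cost = Total cost / Operations
Total cost = (135 * 2) + (1 * 518)
Total cost = 270 + 518 = 788
Amortized = 788 / 136 = 5.7941

5.7941


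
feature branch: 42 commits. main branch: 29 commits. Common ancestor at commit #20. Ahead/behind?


Common ancestor: commit #20
feature commits after divergence: 42 - 20 = 22
main commits after divergence: 29 - 20 = 9
feature is 22 commits ahead of main
main is 9 commits ahead of feature

feature ahead: 22, main ahead: 9


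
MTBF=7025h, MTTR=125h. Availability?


Availability = MTBF / (MTBF + MTTR)
Availability = 7025 / (7025 + 125)
Availability = 7025 / 7150
Availability = 98.2517%

98.2517%


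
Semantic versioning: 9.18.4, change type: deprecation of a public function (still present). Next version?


Current: 9.18.4
Change category: 'deprecation of a public function (still present)' → minor bump
SemVer rule: minor bump → increment MINOR, reset PATCH to 0 (MAJOR unchanged)
New: 9.19.0

9.19.0


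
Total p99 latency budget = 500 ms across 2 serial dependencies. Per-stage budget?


Formula: per_stage = total_budget / stages
per_stage = 500 / 2
per_stage = 250.0 ms

250.0 ms


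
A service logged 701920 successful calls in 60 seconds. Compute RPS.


Formula: throughput = requests / seconds
throughput = 701920 / 60
throughput = 11698.67 requests/second

11698.67 requests/second


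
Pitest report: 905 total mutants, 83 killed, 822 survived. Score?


Mutation score = killed / total * 100
Mutation score = 83 / 905 * 100
Mutation score = 9.17%

9.17%


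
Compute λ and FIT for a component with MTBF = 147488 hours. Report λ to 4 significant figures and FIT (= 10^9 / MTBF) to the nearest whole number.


Formula: λ = 1 / MTBF; FIT = λ × 1e9 = 1e9 / MTBF
λ = 1 / 147488 ≈ 6.780e-06 failures/hour
FIT = 1e9 / 147488 ≈ 6780 failures per 1e9 hours (nearest whole number)

λ = 6.780e-06 /h, FIT = 6780


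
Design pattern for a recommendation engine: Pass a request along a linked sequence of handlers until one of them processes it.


This matches the Chain of Responsibility pattern

Chain of Responsibility


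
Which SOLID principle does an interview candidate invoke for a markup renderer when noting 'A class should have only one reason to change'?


This describes the Single Responsibility Principle (SRP)

Single Responsibility Principle (SRP)


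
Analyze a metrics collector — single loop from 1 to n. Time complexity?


Reasoning: one pass through n items
Complexity: O(n)

O(n)


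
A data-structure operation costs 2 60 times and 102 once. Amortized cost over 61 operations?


Formula: Amortized cost = Total cost / Operations
Total cost = (60 * 2) + (1 * 102)
Total cost = 120 + 102 = 222
Amortized = 222 / 61 = 3.6393

3.6393


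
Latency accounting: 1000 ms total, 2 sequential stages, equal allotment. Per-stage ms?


Formula: per_stage = total_budget / stages
per_stage = 1000 / 2
per_stage = 500.0 ms

500.0 ms


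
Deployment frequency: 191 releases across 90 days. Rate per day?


Formula: deployments per day = releases / days
= 191 / 90
= 2.122 deploys/day
(equivalently, 14.86 deploys/week)

2.122 deploys/day


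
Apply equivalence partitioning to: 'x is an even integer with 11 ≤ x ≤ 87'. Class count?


Constraint: even integers in [11, 87]
Class 1: x < 11 — out-of-range invalid
Class 2: x in [11,87] but odd — wrong type invalid
Class 3: x in [11,87] and even — valid
Class 4: x > 87 — out-of-range invalid
Total equivalence classes: 4

4 equivalence classes


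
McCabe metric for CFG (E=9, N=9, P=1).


Formula: V(G) = E - N + 2P
V(G) = 9 - 9 + 2*1
V(G) = 0 + 2
V(G) = 2

2


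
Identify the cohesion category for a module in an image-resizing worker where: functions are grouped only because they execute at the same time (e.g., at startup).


Reasoning: Related by timing only
Type: Temporal cohesion

Temporal cohesion


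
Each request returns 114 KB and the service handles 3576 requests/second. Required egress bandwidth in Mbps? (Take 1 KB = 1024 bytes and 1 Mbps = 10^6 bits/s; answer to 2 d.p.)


Formula: Mbps = payload_bytes * RPS * 8 / 1e6
Payload per request = 114 KB = 114 * 1024 = 116736 bytes
Total bytes/sec = 116736 * 3576 = 417447936
Total bits/sec = 417447936 * 8 = 3339583488
Mbps = 3339583488 / 1e6 = 3339.58

3339.58 Mbps


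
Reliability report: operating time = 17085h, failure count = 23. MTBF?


Formula: MTBF = Total operating time / Number of failures
MTBF = 17085 / 23
MTBF = 742.83 hours

742.83 hours


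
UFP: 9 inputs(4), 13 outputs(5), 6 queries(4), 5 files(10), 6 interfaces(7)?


UFP = EI*4 + EO*5 + EQ*4 + ILF*10 + EIF*7
UFP = 9*4 + 13*5 + 6*4 + 5*10 + 6*7
UFP = 36 + 65 + 24 + 50 + 42
UFP = 217

217


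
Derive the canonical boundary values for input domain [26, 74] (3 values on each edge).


Range: [26, 74]
Boundaries: just below min, min, min+1, max-1, max, just above max
Values: [25, 26, 27, 73, 74, 75]

[25, 26, 27, 73, 74, 75]


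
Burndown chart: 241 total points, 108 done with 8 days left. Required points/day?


Formula: Required rate = Remaining points / Days left
Remaining = 241 - 108 = 133 points
Required rate = 133 / 8 = 16.63 points/day

16.63 points/day


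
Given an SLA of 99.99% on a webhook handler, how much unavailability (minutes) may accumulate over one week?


Formula: allowed downtime = period * (100 - SLA) / 100
Period (week) = 10080 minutes
Unavailability fraction = (100 - 99.99) / 100
Allowed downtime = 10080 * (100 - 99.99) / 100
Allowed downtime = 1.008 minutes

1.008 minutes


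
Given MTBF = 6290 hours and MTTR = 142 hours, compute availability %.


Availability = MTBF / (MTBF + MTTR)
Availability = 6290 / (6290 + 142)
Availability = 6290 / 6432
Availability = 97.7923%

97.7923%


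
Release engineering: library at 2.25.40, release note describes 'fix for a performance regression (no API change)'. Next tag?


Current: 2.25.40
Change category: 'fix for a performance regression (no API change)' → patch bump
SemVer rule: patch bump → increment PATCH (MAJOR and MINOR unchanged)
New: 2.25.41

2.25.41


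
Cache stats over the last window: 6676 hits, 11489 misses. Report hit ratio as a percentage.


Formula: hit rate = hits / (hits + misses) * 100
hit rate = 6676 / (6676 + 11489) * 100
hit rate = 6676 / 18165 * 100
hit rate = 36.75%

36.75%


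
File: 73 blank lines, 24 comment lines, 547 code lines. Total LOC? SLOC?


Total LOC = blank + comment + code
Total LOC = 73 + 24 + 547 = 644
SLOC (source only) = code = 547

Total LOC: 644, SLOC: 547


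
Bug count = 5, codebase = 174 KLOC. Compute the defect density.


Defect density = defects / KLOC
Defect density = 5 / 174
Defect density = 0.029 defects/KLOC

0.029 defects/KLOC


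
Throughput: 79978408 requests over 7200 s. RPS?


Formula: throughput = requests / seconds
throughput = 79978408 / 7200
throughput = 11108.11 requests/second

11108.11 requests/second


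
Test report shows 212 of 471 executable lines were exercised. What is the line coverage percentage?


Coverage = covered / total * 100
Coverage = 212 / 471 * 100
Coverage = 45.01%

45.01%


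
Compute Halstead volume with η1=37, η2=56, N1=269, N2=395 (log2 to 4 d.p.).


Formula: V = N * log2(η), where N = N1 + N2 and η = η1 + η2
η = 37 + 56 = 93
N = 269 + 395 = 664
log2(93) ≈ 6.5392
V = 664 * 6.5392 = 4342.03

4342.03


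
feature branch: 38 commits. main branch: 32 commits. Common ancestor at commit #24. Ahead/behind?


Common ancestor: commit #24
feature commits after divergence: 38 - 24 = 14
main commits after divergence: 32 - 24 = 8
feature is 14 commits ahead of main
main is 8 commits ahead of feature

feature ahead: 14, main ahead: 8


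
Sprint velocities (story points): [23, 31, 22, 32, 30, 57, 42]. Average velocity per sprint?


Formula: Avg velocity = Total points / Number of sprints
Points: [23, 31, 22, 32, 30, 57, 42]
Sum = 23 + 31 + 22 + 32 + 30 + 57 + 42 = 237
Avg velocity = 237 / 7 = 33.86 points/sprint

33.86 points/sprint


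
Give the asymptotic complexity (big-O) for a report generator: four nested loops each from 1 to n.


Reasoning: four levels of nesting
Complexity: O(n^4)

O(n^4)


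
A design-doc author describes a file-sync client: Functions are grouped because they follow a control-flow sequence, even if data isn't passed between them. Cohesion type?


Reasoning: Grouped by order of execution within a routine, not by data flow
Type: Procedural cohesion

Procedural cohesion


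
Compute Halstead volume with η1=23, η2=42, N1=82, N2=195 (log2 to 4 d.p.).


Formula: V = N * log2(η), where N = N1 + N2 and η = η1 + η2
η = 23 + 42 = 65
N = 82 + 195 = 277
log2(65) ≈ 6.0224
V = 277 * 6.0224 = 1668.20

1668.20


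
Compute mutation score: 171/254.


Mutation score = killed / total * 100
Mutation score = 171 / 254 * 100
Mutation score = 67.32%

67.32%


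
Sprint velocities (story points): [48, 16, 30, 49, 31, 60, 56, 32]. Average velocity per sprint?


Formula: Avg velocity = Total points / Number of sprints
Points: [48, 16, 30, 49, 31, 60, 56, 32]
Sum = 48 + 16 + 30 + 49 + 31 + 60 + 56 + 32 = 322
Avg velocity = 322 / 8 = 40.25 points/sprint

40.25 points/sprint


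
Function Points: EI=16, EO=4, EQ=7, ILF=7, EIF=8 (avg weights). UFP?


UFP = EI*4 + EO*5 + EQ*4 + ILF*10 + EIF*7
UFP = 16*4 + 4*5 + 7*4 + 7*10 + 8*7
UFP = 64 + 20 + 28 + 70 + 56
UFP = 238

238


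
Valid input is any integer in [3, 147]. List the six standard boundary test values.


Range: [3, 147]
Boundaries: just below min, min, min+1, max-1, max, just above max
Values: [2, 3, 4, 146, 147, 148]

[2, 3, 4, 146, 147, 148]


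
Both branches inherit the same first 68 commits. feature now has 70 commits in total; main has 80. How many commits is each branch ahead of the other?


Common ancestor: commit #68
feature commits after divergence: 70 - 68 = 2
main commits after divergence: 80 - 68 = 12
feature is 2 commits ahead of main
main is 12 commits ahead of feature

feature ahead: 2, main ahead: 12


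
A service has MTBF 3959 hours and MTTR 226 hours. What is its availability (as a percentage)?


Availability = MTBF / (MTBF + MTTR)
Availability = 3959 / (3959 + 226)
Availability = 3959 / 4185
Availability = 94.5998%

94.5998%


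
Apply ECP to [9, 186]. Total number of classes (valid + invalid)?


Valid range: [9, 186]
Class 1: x < 9 — invalid
Class 2: 9 ≤ x ≤ 186 — valid
Class 3: x > 186 — invalid
Total equivalence classes: 3

3 equivalence classes


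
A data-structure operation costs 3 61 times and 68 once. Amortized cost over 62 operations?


Formula: Amortized cost = Total cost / Operations
Total cost = (61 * 3) + (1 * 68)
Total cost = 183 + 68 = 251
Amortized = 251 / 62 = 4.0484

4.0484


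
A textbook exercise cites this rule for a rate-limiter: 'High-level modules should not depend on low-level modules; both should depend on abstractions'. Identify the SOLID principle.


This describes the Dependency Inversion Principle (DIP)

Dependency Inversion Principle (DIP)


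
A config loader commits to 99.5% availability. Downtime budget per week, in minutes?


Formula: allowed downtime = period * (100 - SLA) / 100
Period (week) = 10080 minutes
Unavailability fraction = (100 - 99.5) / 100
Allowed downtime = 10080 * (100 - 99.5) / 100
Allowed downtime = 50.4 minutes

50.4 minutes


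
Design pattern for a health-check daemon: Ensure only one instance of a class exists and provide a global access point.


This matches the Singleton pattern

Singleton


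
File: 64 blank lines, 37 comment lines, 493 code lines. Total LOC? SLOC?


Total LOC = blank + comment + code
Total LOC = 64 + 37 + 493 = 594
SLOC (source only) = code = 493

Total LOC: 594, SLOC: 493


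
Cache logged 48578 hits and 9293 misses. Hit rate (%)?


Formula: hit rate = hits / (hits + misses) * 100
hit rate = 48578 / (48578 + 9293) * 100
hit rate = 48578 / 57871 * 100
hit rate = 83.94%

83.94%


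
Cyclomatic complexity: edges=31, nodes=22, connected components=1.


Formula: V(G) = E - N + 2P
V(G) = 31 - 22 + 2*1
V(G) = 9 + 2
V(G) = 11

11


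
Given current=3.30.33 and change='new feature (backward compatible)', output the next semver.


Current: 3.30.33
Change category: 'new feature (backward compatible)' → minor bump
SemVer rule: minor bump → increment MINOR, reset PATCH to 0 (MAJOR unchanged)
New: 3.31.0

3.31.0


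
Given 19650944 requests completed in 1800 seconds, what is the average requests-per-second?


Formula: throughput = requests / seconds
throughput = 19650944 / 1800
throughput = 10917.19 requests/second

10917.19 requests/second


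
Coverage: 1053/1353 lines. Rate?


Coverage = covered / total * 100
Coverage = 1053 / 1353 * 100
Coverage = 77.83%

77.83%


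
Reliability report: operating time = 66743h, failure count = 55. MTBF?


Formula: MTBF = Total operating time / Number of failures
MTBF = 66743 / 55
MTBF = 1213.51 hours

1213.51 hours


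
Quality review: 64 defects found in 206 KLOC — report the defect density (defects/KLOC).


Defect density = defects / KLOC
Defect density = 64 / 206
Defect density = 0.311 defects/KLOC

0.311 defects/KLOC


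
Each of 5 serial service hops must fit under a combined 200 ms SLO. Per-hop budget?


Formula: per_stage = total_budget / stages
per_stage = 200 / 5
per_stage = 40.0 ms

40.0 ms


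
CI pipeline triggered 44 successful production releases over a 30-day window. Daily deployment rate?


Formula: deployments per day = releases / days
= 44 / 30
= 1.467 deploys/day
(equivalently, 10.27 deploys/week)

1.467 deploys/day


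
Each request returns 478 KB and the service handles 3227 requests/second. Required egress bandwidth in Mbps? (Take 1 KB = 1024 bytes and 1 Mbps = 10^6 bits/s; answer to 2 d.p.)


Formula: Mbps = payload_bytes * RPS * 8 / 1e6
Payload per request = 478 KB = 478 * 1024 = 489472 bytes
Total bytes/sec = 489472 * 3227 = 1579526144
Total bits/sec = 1579526144 * 8 = 12636209152
Mbps = 12636209152 / 1e6 = 12636.21

12636.21 Mbps


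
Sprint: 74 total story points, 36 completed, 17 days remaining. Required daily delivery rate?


Formula: Required rate = Remaining points / Days left
Remaining = 74 - 36 = 38 points
Required rate = 38 / 17 = 2.24 points/day

2.24 points/day


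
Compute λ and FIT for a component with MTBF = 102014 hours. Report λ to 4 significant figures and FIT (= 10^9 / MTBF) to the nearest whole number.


Formula: λ = 1 / MTBF; FIT = λ × 1e9 = 1e9 / MTBF
λ = 1 / 102014 ≈ 9.803e-06 failures/hour
FIT = 1e9 / 102014 ≈ 9803 failures per 1e9 hours (nearest whole number)

λ = 9.803e-06 /h, FIT = 9803


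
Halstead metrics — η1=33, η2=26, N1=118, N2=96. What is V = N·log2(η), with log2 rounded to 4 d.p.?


Formula: V = N * log2(η), where N = N1 + N2 and η = η1 + η2
η = 33 + 26 = 59
N = 118 + 96 = 214
log2(59) ≈ 5.8826
V = 214 * 5.8826 = 1258.88

1258.88


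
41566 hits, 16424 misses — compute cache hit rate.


Formula: hit rate = hits / (hits + misses) * 100
hit rate = 41566 / (41566 + 16424) * 100
hit rate = 41566 / 57990 * 100
hit rate = 71.68%

71.68%


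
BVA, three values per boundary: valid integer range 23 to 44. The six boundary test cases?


Range: [23, 44]
Boundaries: just below min, min, min+1, max-1, max, just above max
Values: [22, 23, 24, 43, 44, 45]

[22, 23, 24, 43, 44, 45]


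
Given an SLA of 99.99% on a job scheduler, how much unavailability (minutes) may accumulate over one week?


Formula: allowed downtime = period * (100 - SLA) / 100
Period (week) = 10080 minutes
Unavailability fraction = (100 - 99.99) / 100
Allowed downtime = 10080 * (100 - 99.99) / 100
Allowed downtime = 1.008 minutes

1.008 minutes


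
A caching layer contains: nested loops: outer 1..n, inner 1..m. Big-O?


Reasoning: product of independent bounds
Complexity: O(n*m)

O(n*m)


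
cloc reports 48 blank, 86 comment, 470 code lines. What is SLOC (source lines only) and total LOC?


Total LOC = blank + comment + code
Total LOC = 48 + 86 + 470 = 604
SLOC (source only) = code = 470

Total LOC: 604, SLOC: 470


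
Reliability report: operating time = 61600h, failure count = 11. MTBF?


Formula: MTBF = Total operating time / Number of failures
MTBF = 61600 / 11
MTBF = 5600.0 hours

5600.0 hours


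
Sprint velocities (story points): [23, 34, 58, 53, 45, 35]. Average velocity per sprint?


Formula: Avg velocity = Total points / Number of sprints
Points: [23, 34, 58, 53, 45, 35]
Sum = 23 + 34 + 58 + 53 + 45 + 35 = 248
Avg velocity = 248 / 6 = 41.33 points/sprint

41.33 points/sprint


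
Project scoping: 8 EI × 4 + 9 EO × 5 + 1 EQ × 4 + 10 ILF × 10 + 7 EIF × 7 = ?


UFP = EI*4 + EO*5 + EQ*4 + ILF*10 + EIF*7
UFP = 8*4 + 9*5 + 1*4 + 10*10 + 7*7
UFP = 32 + 45 + 4 + 100 + 49
UFP = 230

230


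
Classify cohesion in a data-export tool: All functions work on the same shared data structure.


Reasoning: Functions share data
Type: Communicational cohesion

Communicational cohesion


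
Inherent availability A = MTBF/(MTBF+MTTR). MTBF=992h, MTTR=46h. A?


Availability = MTBF / (MTBF + MTTR)
Availability = 992 / (992 + 46)
Availability = 992 / 1038
Availability = 95.5684%

95.5684%


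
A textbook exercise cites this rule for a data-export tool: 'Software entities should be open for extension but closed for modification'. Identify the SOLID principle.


This describes the Open/Closed Principle (OCP)

Open/Closed Principle (OCP)


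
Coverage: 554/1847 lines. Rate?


Coverage = covered / total * 100
Coverage = 554 / 1847 * 100
Coverage = 29.99%

29.99%


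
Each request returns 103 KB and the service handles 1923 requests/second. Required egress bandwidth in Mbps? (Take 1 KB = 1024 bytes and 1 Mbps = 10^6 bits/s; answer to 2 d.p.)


Formula: Mbps = payload_bytes * RPS * 8 / 1e6
Payload per request = 103 KB = 103 * 1024 = 105472 bytes
Total bytes/sec = 105472 * 1923 = 202822656
Total bits/sec = 202822656 * 8 = 1622581248
Mbps = 1622581248 / 1e6 = 1622.58

1622.58 Mbps


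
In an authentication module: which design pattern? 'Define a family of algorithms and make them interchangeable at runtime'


This matches the Strategy pattern

Strategy


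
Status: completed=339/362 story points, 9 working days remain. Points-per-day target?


Formula: Required rate = Remaining points / Days left
Remaining = 362 - 339 = 23 points
Required rate = 23 / 9 = 2.56 points/day

2.56 points/day


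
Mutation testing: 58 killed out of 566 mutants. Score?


Mutation score = killed / total * 100
Mutation score = 58 / 566 * 100
Mutation score = 10.25%

10.25%


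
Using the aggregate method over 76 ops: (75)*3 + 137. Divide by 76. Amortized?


Formula: Amortized cost = Total cost / Operations
Total cost = (75 * 3) + (1 * 137)
Total cost = 225 + 137 = 362
Amortized = 362 / 76 = 4.7632

4.7632


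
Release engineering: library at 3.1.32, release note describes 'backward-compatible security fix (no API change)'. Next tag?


Current: 3.1.32
Change category: 'backward-compatible security fix (no API change)' → patch bump
SemVer rule: patch bump → increment PATCH (MAJOR and MINOR unchanged)
New: 3.1.33

3.1.33


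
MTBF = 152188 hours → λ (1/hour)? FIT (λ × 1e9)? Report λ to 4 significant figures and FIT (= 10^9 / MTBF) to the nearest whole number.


Formula: λ = 1 / MTBF; FIT = λ × 1e9 = 1e9 / MTBF
λ = 1 / 152188 ≈ 6.571e-06 failures/hour
FIT = 1e9 / 152188 ≈ 6571 failures per 1e9 hours (nearest whole number)

λ = 6.571e-06 /h, FIT = 6571


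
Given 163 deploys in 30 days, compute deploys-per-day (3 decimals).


Formula: deployments per day = releases / days
= 163 / 30
= 5.433 deploys/day
(equivalently, 38.03 deploys/week)

5.433 deploys/day


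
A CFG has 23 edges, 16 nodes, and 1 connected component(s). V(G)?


Formula: V(G) = E - N + 2P
V(G) = 23 - 16 + 2*1
V(G) = 7 + 2
V(G) = 9

9


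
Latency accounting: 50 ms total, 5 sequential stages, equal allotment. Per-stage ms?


Formula: per_stage = total_budget / stages
per_stage = 50 / 5
per_stage = 10.0 ms

10.0 ms


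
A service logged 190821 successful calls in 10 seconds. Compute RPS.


Formula: throughput = requests / seconds
throughput = 190821 / 10
throughput = 19082.1 requests/second

19082.1 requests/second


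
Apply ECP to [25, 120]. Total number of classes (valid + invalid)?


Valid range: [25, 120]
Class 1: x < 25 — invalid
Class 2: 25 ≤ x ≤ 120 — valid
Class 3: x > 120 — invalid
Total equivalence classes: 3

3 equivalence classes


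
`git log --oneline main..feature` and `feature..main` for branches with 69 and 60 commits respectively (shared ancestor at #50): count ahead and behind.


Common ancestor: commit #50
feature commits after divergence: 69 - 50 = 19
main commits after divergence: 60 - 50 = 10
feature is 19 commits ahead of main
main is 10 commits ahead of feature

feature ahead: 19, main ahead: 10


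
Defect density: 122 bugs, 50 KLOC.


Defect density = defects / KLOC
Defect density = 122 / 50
Defect density = 2.44 defects/KLOC

2.44 defects/KLOC


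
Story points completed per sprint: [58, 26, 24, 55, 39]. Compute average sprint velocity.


Formula: Avg velocity = Total points / Number of sprints
Points: [58, 26, 24, 55, 39]
Sum = 58 + 26 + 24 + 55 + 39 = 202
Avg velocity = 202 / 5 = 40.4 points/sprint

40.4 points/sprint


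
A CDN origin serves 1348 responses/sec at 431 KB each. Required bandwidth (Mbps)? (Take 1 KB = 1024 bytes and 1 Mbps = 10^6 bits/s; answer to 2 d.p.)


Formula: Mbps = payload_bytes * RPS * 8 / 1e6
Payload per request = 431 KB = 431 * 1024 = 441344 bytes
Total bytes/sec = 441344 * 1348 = 594931712
Total bits/sec = 594931712 * 8 = 4759453696
Mbps = 4759453696 / 1e6 = 4759.45

4759.45 Mbps


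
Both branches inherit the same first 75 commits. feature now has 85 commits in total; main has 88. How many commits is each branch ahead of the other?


Common ancestor: commit #75
feature commits after divergence: 85 - 75 = 10
main commits after divergence: 88 - 75 = 13
feature is 10 commits ahead of main
main is 13 commits ahead of feature

feature ahead: 10, main ahead: 13


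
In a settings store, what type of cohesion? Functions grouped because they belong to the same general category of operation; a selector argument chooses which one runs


Reasoning: Grouped by category of activity, not by data or sequence
Type: Logical cohesion

Logical cohesion


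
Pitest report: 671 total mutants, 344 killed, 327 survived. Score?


Mutation score = killed / total * 100
Mutation score = 344 / 671 * 100
Mutation score = 51.27%

51.27%


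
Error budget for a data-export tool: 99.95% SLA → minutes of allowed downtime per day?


Formula: allowed downtime = period * (100 - SLA) / 100
Period (day) = 1440 minutes
Unavailability fraction = (100 - 99.95) / 100
Allowed downtime = 1440 * (100 - 99.95) / 100
Allowed downtime = 0.72 minutes

0.72 minutes


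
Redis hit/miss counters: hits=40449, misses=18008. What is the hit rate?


Formula: hit rate = hits / (hits + misses) * 100
hit rate = 40449 / (40449 + 18008) * 100
hit rate = 40449 / 58457 * 100
hit rate = 69.19%

69.19%


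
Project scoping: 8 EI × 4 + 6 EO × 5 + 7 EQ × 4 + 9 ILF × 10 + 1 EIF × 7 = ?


UFP = EI*4 + EO*5 + EQ*4 + ILF*10 + EIF*7
UFP = 8*4 + 6*5 + 7*4 + 9*10 + 1*7
UFP = 32 + 30 + 28 + 90 + 7
UFP = 187

187


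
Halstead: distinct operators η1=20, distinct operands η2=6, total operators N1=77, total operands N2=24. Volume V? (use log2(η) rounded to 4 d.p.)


Formula: V = N * log2(η), where N = N1 + N2 and η = η1 + η2
η = 20 + 6 = 26
N = 77 + 24 = 101
log2(26) ≈ 4.7004
V = 101 * 4.7004 = 474.74

474.74


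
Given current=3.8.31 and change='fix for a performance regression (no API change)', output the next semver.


Current: 3.8.31
Change category: 'fix for a performance regression (no API change)' → patch bump
SemVer rule: patch bump → increment PATCH (MAJOR and MINOR unchanged)
New: 3.8.32

3.8.32


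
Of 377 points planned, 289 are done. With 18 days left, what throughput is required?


Formula: Required rate = Remaining points / Days left
Remaining = 377 - 289 = 88 points
Required rate = 88 / 18 = 4.89 points/day

4.89 points/day


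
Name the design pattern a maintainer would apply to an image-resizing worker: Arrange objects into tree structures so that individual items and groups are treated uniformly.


This matches the Composite pattern

Composite


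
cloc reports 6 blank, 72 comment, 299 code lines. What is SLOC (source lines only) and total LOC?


Total LOC = blank + comment + code
Total LOC = 6 + 72 + 299 = 377
SLOC (source only) = code = 299

Total LOC: 377, SLOC: 299


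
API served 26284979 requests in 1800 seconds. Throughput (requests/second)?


Formula: throughput = requests / seconds
throughput = 26284979 / 1800
throughput = 14602.77 requests/second

14602.77 requests/second


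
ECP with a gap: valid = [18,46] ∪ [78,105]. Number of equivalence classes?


Valid ranges: [18,46] and [78,105]
Class 1: x < 18 — invalid
Class 2: 18 ≤ x ≤ 46 — valid
Class 3: 46 < x < 78 — invalid (gap between ranges)
Class 4: 78 ≤ x ≤ 105 — valid
Class 5: x > 105 — invalid
Total equivalence classes: 5

5 equivalence classes


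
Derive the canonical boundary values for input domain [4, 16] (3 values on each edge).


Range: [4, 16]
Boundaries: just below min, min, min+1, max-1, max, just above max
Values: [3, 4, 5, 15, 16, 17]

[3, 4, 5, 15, 16, 17]


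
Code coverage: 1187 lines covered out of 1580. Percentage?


Coverage = covered / total * 100
Coverage = 1187 / 1580 * 100
Coverage = 75.13%

75.13%


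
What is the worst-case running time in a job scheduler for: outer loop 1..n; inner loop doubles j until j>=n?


Reasoning: linear outer times logarithmic inner
Complexity: O(n log n)

O(n log n)


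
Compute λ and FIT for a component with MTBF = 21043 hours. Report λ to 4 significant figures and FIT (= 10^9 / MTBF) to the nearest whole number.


Formula: λ = 1 / MTBF; FIT = λ × 1e9 = 1e9 / MTBF
λ = 1 / 21043 ≈ 4.752e-05 failures/hour
FIT = 1e9 / 21043 ≈ 47522 failures per 1e9 hours (nearest whole number)

λ = 4.752e-05 /h, FIT = 47522


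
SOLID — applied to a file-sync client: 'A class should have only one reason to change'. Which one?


This describes the Single Responsibility Principle (SRP)

Single Responsibility Principle (SRP)


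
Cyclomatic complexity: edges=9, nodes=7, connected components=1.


Formula: V(G) = E - N + 2P
V(G) = 9 - 7 + 2*1
V(G) = 2 + 2
V(G) = 4

4


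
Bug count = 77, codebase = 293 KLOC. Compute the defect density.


Defect density = defects / KLOC
Defect density = 77 / 293
Defect density = 0.263 defects/KLOC

0.263 defects/KLOC


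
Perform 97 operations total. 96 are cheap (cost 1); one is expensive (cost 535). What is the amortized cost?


Formula: Amortized cost = Total cost / Operations
Total cost = (96 * 1) + (1 * 535)
Total cost = 96 + 535 = 631
Amortized = 631 / 97 = 6.5052

6.5052


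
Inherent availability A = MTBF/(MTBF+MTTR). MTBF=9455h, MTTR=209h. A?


Availability = MTBF / (MTBF + MTTR)
Availability = 9455 / (9455 + 209)
Availability = 9455 / 9664
Availability = 97.8373%

97.8373%
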